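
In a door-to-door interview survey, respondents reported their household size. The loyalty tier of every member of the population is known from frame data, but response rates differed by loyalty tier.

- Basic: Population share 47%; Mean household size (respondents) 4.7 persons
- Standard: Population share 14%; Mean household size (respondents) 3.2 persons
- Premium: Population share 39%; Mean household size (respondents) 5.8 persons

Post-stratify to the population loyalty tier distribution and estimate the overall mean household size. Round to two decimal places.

Post-stratification weights by population share, not respondent share:
  Basic: 0.47 × 4.7 = 2.209
  Standard: 0.14 × 3.2 = 0.448
  Premium: 0.39 × 5.8 = 2.262
Post-stratified estimate = 4.919 → 4.92.

4.92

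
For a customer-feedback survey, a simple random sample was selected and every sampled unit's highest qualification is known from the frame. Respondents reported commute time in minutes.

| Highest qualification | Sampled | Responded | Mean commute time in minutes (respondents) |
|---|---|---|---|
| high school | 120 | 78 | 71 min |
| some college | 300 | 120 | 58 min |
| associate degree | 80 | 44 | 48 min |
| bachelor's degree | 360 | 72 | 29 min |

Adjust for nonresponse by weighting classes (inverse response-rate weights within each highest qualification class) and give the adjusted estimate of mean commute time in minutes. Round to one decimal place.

46.7

Response rates by class: high school 78/120 = 65%, some college 120/300 = 40%, associate degree 44/80 = 55%, bachelor's degree 72/360 = 20%.
Inverse-response-rate weighting restores each class to its sampled count, so class totals weight by n_sampled:
  high school: 120 × 71 = 8520
  some college: 300 × 58 = 17,400
  associate degree: 80 × 48 = 3840
  bachelor's degree: 360 × 29 = 10,440
Adjusted estimate = 40,200 / 860 = 46.7442 → 46.7.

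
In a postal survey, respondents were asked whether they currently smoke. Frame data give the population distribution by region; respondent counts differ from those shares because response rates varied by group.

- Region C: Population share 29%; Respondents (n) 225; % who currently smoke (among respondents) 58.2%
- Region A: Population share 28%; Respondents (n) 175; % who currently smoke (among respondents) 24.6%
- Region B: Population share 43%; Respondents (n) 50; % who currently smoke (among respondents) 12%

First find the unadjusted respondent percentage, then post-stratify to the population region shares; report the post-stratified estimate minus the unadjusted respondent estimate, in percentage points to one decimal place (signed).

Without adjustment, the pooled respondent share is:
  (225/450)×58.2 + (175/450)×24.6 + (50/450)×12 = 40%
Reweighting by population region shares:
  0.29×58.2 + 0.28×24.6 + 0.43×12 = 28.926%
Difference = 28.926 − 40 = -11.074 pp.

-11.1 percentage points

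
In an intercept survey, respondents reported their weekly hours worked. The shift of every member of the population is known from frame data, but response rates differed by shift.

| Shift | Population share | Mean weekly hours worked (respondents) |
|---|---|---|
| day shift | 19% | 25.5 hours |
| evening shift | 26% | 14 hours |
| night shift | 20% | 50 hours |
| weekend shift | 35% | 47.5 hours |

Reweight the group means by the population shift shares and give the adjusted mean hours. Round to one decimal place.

Weight each group's respondent value by its population share:
  day shift: 0.19 × 25.5 = 4.845
  evening shift: 0.26 × 14 = 3.64
  night shift: 0.2 × 50 = 10
  weekend shift: 0.35 × 47.5 = 16.625
Post-stratified estimate = 35.11 → 35.1.

35.1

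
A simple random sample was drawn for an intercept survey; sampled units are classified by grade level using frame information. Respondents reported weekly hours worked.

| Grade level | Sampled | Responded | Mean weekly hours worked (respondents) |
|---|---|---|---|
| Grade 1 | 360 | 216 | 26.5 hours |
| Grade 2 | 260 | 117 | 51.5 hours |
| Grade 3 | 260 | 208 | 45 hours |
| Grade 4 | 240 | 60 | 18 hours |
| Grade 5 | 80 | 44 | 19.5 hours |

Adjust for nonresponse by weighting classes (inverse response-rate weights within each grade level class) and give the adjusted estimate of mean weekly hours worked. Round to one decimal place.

33.8

Class response rates: Grade 1 216/360 = 60%, Grade 2 117/260 = 45%, Grade 3 208/260 = 80%, Grade 4 60/240 = 25%, Grade 5 44/80 = 55%.
With weight = n_sampled/n_responded per class, the weighted class total is n_sampled:
  Grade 1: 360 × 26.5 = 9540
  Grade 2: 260 × 51.5 = 13,390
  Grade 3: 260 × 45 = 11,700
  Grade 4: 240 × 18 = 4320
  Grade 5: 80 × 19.5 = 1560
Adjusted estimate = 40,510 / 1,200 = 33.7583 → 33.8.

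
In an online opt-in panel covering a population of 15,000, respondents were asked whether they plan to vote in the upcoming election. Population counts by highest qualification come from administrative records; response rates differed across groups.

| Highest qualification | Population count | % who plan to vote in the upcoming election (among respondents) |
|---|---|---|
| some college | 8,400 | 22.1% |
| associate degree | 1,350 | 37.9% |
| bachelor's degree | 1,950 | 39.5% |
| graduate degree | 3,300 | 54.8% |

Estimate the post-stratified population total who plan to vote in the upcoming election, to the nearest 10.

4,950

Estimated count per cell = population count × respondent percentage:
  some college: 8,400 × 22.1% = 1856.4
  associate degree: 1,350 × 37.9% = 511.65
  bachelor's degree: 1,950 × 39.5% = 770.25
  graduate degree: 3,300 × 54.8% = 1808.4
Estimated total = 4946.7 → 4,950.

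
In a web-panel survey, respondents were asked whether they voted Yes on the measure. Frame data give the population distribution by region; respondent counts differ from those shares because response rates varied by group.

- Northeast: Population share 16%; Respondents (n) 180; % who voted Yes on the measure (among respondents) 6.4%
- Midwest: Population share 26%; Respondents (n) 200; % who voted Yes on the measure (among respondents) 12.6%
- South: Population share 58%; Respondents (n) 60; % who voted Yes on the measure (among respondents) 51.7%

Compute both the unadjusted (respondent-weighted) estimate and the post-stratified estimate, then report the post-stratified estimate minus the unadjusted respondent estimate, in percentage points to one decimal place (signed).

+18.9 percentage points

Without adjustment, the pooled respondent share is:
  (180/440)×6.4 + (200/440)×12.6 + (60/440)×51.7 = 15.3955%
Post-stratifying to population shares instead:
  0.16×6.4 + 0.26×12.6 + 0.58×51.7 = 34.286%
Difference = 34.286 − 15.3955 = 18.8905 pp.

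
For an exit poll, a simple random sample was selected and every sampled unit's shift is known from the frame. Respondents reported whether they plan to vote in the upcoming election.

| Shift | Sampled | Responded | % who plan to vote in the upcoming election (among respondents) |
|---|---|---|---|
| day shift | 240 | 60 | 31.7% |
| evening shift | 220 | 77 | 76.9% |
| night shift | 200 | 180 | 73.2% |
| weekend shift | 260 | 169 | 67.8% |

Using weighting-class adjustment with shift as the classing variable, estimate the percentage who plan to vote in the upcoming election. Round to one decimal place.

Response rates by class: day shift 60/240 = 25%, evening shift 77/220 = 35%, night shift 180/200 = 90%, weekend shift 169/260 = 65%.
Inverse-response-rate weighting restores each class to its sampled count, so class totals weight by n_sampled:
  day shift: 240 × 31.7 = 7608
  evening shift: 220 × 76.9 = 16,918
  night shift: 200 × 73.2 = 14,640
  weekend shift: 260 × 67.8 = 17,628
Adjusted estimate = 56,794 / 920 = 61.7326 → 61.7%.

61.7%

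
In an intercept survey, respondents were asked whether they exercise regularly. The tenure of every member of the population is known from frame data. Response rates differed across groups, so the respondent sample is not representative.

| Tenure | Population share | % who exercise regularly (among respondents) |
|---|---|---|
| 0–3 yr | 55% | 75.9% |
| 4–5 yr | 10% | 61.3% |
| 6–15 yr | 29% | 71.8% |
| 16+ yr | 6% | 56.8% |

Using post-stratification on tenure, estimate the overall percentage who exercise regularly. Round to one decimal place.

72.1%

Weight each group's respondent value by its population share:
  0–3 yr: 0.55 × 75.9 = 41.745
  4–5 yr: 0.1 × 61.3 = 6.13
  6–15 yr: 0.29 × 71.8 = 20.822
  16+ yr: 0.06 × 56.8 = 3.408
Post-stratified estimate = 72.105 → 72.1%.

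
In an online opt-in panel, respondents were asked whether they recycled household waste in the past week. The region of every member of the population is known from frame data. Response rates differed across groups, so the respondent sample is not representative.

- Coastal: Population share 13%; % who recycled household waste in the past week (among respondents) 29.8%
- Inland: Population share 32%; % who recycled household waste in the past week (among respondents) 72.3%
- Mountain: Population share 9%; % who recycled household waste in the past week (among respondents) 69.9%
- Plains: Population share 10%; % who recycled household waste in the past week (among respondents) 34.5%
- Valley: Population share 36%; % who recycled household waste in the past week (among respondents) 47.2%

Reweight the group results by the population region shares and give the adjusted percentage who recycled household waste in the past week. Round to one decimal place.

53.7%

Reweight to the known region distribution:
  Coastal: 0.13 × 29.8 = 3.874
  Inland: 0.32 × 72.3 = 23.136
  Mountain: 0.09 × 69.9 = 6.291
  Plains: 0.1 × 34.5 = 3.45
  Valley: 0.36 × 47.2 = 16.992
Post-stratified estimate = 53.743 → 53.7%.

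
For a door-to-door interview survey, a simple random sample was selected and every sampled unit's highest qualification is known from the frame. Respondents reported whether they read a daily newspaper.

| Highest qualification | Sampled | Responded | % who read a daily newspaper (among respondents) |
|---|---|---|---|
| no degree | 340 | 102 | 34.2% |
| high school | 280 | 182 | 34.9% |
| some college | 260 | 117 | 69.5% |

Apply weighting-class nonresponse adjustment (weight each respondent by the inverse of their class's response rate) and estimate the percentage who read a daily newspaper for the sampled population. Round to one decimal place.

44.9%

Response rates by class: no degree 102/340 = 30%, high school 182/280 = 65%, some college 117/260 = 45%.
Each respondent's weight = sampled/responded in their class; summing within a class gives n_sampled, so:
  no degree: 340 × 34.2 = 11628
  high school: 280 × 34.9 = 9772
  some college: 260 × 69.5 = 18,070
Adjusted estimate = 39,470 / 880 = 44.8523 → 44.9%.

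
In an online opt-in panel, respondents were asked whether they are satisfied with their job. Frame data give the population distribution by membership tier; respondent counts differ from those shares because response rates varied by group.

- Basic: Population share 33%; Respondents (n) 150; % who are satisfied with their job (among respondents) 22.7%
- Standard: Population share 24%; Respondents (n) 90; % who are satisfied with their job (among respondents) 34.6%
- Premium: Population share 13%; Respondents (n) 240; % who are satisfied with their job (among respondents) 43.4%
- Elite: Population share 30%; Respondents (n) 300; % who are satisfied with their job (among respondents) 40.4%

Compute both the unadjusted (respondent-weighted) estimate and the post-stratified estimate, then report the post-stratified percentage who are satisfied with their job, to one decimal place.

33.6%

Unadjusted (pooled respondent) estimate weights by respondent counts:
  (150/780)×22.7 + (90/780)×34.6 + (240/780)×43.4 + (300/780)×40.4 = 37.25%
Post-stratifying to population shares instead:
  0.33×22.7 + 0.24×34.6 + 0.13×43.4 + 0.3×40.4 = 33.557%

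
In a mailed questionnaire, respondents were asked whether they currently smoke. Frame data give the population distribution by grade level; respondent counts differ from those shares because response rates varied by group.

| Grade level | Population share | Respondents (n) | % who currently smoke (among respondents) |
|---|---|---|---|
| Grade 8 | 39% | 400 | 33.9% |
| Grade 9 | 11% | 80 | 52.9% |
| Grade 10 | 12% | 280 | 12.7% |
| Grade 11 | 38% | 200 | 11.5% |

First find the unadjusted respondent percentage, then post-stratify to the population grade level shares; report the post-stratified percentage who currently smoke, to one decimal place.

24.9%

Without adjustment, the pooled respondent share is:
  (400/960)×33.9 + (80/960)×52.9 + (280/960)×12.7 + (200/960)×11.5 = 24.6333%
Post-stratifying to population shares instead:
  0.39×33.9 + 0.11×52.9 + 0.12×12.7 + 0.38×11.5 = 24.934%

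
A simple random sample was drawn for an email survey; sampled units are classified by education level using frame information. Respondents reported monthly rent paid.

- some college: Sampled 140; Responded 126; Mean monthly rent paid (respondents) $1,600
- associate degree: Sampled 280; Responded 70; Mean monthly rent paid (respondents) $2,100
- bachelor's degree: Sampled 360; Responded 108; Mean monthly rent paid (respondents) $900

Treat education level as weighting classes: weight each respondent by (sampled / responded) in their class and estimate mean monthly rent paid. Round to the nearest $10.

$1,460

Response rates by class: some college 126/140 = 90%, associate degree 70/280 = 25%, bachelor's degree 108/360 = 30%.
Weighting each respondent by the inverse class response rate inflates each class back to its sampled size, so the class weight is n_sampled:
  some college: 140 × 1600 = 224,000
  associate degree: 280 × 2100 = 588,000
  bachelor's degree: 360 × 900 = 324,000
Adjusted estimate = 1,136,000 / 780 = 1456.41 → $1,460.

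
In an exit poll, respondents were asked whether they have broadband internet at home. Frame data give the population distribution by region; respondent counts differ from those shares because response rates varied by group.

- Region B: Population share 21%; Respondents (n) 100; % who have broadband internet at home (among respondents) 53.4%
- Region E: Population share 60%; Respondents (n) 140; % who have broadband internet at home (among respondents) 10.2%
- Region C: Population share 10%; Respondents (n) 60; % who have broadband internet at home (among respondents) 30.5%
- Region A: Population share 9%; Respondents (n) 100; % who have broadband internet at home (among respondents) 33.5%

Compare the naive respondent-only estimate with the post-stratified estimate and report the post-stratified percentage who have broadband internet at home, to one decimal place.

Without adjustment, the pooled respondent share is:
  (100/400)×53.4 + (140/400)×10.2 + (60/400)×30.5 + (100/400)×33.5 = 29.87%
Post-stratifying to population shares instead:
  0.21×53.4 + 0.6×10.2 + 0.1×30.5 + 0.09×33.5 = 23.399%

23.4%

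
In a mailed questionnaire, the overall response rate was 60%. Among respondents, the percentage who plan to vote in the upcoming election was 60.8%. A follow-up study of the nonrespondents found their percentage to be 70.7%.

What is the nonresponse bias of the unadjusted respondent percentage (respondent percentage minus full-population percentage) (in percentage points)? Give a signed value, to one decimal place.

Nonresponse fraction = 1 − 0.6 = 0.4.
Bias = (nonresponse fraction) × (respondent percentage − nonrespondent percentage)
     = 0.4 × (60.8 − 70.7) = 0.4 × -9.9 = -3.96.

-4.0 percentage points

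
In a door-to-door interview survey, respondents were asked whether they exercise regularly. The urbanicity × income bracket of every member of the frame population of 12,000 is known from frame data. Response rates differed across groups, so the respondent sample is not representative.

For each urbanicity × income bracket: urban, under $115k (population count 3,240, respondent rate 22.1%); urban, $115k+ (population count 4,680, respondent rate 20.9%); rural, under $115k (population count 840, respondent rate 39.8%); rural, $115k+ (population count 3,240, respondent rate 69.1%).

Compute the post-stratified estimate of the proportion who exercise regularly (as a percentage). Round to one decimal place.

35.6%

Weight each group's respondent value by its population share:
  urban, under $115k: (3,240/12,000) × 22.1 = 5.967
  urban, $115k+: (4,680/12,000) × 20.9 = 8.151
  rural, under $115k: (840/12,000) × 39.8 = 2.786
  rural, $115k+: (3,240/12,000) × 69.1 = 18.657
Post-stratified estimate = 35.561 → 35.6%.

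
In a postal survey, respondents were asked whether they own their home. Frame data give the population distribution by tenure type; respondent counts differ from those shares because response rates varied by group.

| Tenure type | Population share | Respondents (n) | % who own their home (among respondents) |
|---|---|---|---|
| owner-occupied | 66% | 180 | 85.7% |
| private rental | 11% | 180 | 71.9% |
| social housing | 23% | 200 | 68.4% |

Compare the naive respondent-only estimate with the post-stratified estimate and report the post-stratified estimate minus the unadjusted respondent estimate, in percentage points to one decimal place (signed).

+5.1 percentage points

Without adjustment, the pooled respondent share is:
  (180/560)×85.7 + (180/560)×71.9 + (200/560)×68.4 = 75.0857%
Post-stratifying to population shares instead:
  0.66×85.7 + 0.11×71.9 + 0.23×68.4 = 80.203%
Difference = 80.203 − 75.0857 = 5.1173 pp.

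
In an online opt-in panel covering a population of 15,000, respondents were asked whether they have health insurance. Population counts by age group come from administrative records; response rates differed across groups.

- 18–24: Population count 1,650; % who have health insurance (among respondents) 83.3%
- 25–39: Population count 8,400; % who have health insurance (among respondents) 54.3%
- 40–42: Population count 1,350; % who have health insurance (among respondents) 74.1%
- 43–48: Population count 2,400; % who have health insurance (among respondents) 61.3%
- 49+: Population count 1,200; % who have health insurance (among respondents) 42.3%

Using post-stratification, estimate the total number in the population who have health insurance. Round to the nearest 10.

8,910

Apply each group's respondent rate to its population count:
  18–24: 1,650 × 83.3% = 1374.45
  25–39: 8,400 × 54.3% = 4561.2
  40–42: 1,350 × 74.1% = 1000.35
  43–48: 2,400 × 61.3% = 1471.2
  49+: 1,200 × 42.3% = 507.6
Estimated total = 8914.8 → 8,910.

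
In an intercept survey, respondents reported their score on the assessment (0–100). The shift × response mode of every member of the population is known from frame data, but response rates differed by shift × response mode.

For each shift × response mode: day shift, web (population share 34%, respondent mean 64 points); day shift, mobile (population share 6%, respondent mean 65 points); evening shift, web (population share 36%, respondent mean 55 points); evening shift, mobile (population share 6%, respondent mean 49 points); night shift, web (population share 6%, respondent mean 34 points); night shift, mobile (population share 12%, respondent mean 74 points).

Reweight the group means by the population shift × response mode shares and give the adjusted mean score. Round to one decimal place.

Post-stratification weights by population share, not respondent share:
  day shift, web: 0.34 × 64 = 21.76
  day shift, mobile: 0.06 × 65 = 3.9
  evening shift, web: 0.36 × 55 = 19.8
  evening shift, mobile: 0.06 × 49 = 2.94
  night shift, web: 0.06 × 34 = 2.04
  night shift, mobile: 0.12 × 74 = 8.88
Post-stratified estimate = 59.32 → 59.3.

59.3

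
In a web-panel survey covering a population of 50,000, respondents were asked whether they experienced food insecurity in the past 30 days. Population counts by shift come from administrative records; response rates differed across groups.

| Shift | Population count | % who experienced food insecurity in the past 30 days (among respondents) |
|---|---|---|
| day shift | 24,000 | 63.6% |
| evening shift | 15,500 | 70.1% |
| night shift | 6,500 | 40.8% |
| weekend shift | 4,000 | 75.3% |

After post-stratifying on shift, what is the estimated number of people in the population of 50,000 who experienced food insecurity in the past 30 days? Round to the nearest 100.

31,800

Each cell contributes its population count × the respondent rate:
  day shift: 24,000 × 63.6% = 15,264
  evening shift: 15,500 × 70.1% = 10865.5
  night shift: 6,500 × 40.8% = 2652
  weekend shift: 4,000 × 75.3% = 3012
Estimated total = 31793.5 → 31,800.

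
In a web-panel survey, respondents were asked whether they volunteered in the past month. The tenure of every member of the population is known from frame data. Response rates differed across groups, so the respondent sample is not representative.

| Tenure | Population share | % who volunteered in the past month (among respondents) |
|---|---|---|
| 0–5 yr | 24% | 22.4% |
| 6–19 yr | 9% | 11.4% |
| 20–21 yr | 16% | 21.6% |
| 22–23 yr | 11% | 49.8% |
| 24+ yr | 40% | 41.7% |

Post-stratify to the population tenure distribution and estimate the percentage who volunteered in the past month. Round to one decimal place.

Each cell contributes population-share × respondent value:
  0–5 yr: 0.24 × 22.4 = 5.376
  6–19 yr: 0.09 × 11.4 = 1.026
  20–21 yr: 0.16 × 21.6 = 3.456
  22–23 yr: 0.11 × 49.8 = 5.478
  24+ yr: 0.4 × 41.7 = 16.68
Post-stratified estimate = 32.016 → 32.0%.

32.0%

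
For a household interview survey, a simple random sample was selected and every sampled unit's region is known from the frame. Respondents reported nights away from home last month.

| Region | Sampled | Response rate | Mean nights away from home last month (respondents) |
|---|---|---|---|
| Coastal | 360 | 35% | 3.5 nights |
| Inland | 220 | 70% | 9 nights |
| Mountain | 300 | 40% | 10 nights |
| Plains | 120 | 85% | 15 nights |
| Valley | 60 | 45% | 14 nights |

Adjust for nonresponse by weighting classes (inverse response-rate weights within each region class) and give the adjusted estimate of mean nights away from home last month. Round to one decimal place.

Each respondent's weight = sampled/responded in their class; summing within a class gives n_sampled, so:
  Coastal: 360 × 3.5 = 1260
  Inland: 220 × 9 = 1980
  Mountain: 300 × 10 = 3000
  Plains: 120 × 15 = 1800
  Valley: 60 × 14 = 840
Adjusted estimate = 8880 / 1,060 = 8.37736 → 8.4.

8.4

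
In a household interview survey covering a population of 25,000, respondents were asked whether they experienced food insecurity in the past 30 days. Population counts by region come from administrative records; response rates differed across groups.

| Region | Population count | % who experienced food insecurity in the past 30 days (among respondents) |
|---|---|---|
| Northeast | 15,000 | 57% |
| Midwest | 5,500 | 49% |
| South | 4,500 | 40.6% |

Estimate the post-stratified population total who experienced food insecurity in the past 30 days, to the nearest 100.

Estimated count per cell = population count × respondent percentage:
  Northeast: 15,000 × 57% = 8550
  Midwest: 5,500 × 49% = 2695
  South: 4,500 × 40.6% = 1827
Estimated total = 13,072 → 13,100.

13,100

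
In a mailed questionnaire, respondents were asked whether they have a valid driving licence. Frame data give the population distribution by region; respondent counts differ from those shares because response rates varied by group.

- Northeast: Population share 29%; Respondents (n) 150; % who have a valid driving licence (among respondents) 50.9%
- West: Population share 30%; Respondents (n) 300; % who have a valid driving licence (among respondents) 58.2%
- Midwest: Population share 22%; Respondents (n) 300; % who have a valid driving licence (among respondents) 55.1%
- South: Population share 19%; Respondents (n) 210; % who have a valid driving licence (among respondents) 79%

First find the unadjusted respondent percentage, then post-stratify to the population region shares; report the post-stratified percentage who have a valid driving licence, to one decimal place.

Without adjustment, the pooled respondent share is:
  (150/960)×50.9 + (300/960)×58.2 + (300/960)×55.1 + (210/960)×79 = 60.6406%
Reweighting by population region shares:
  0.29×50.9 + 0.3×58.2 + 0.22×55.1 + 0.19×79 = 59.353%

59.4%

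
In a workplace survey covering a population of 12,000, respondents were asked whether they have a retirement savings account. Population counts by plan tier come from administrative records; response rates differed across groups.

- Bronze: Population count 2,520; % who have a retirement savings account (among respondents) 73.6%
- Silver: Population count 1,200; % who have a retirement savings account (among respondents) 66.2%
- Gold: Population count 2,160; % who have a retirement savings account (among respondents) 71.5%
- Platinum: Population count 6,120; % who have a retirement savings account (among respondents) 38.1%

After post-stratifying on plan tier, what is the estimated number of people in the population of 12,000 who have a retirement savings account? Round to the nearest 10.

Apply each group's respondent rate to its population count:
  Bronze: 2,520 × 73.6% = 1854.72
  Silver: 1,200 × 66.2% = 794.4
  Gold: 2,160 × 71.5% = 1544.4
  Platinum: 6,120 × 38.1% = 2331.72
Estimated total = 6525.24 → 6,530.

6,530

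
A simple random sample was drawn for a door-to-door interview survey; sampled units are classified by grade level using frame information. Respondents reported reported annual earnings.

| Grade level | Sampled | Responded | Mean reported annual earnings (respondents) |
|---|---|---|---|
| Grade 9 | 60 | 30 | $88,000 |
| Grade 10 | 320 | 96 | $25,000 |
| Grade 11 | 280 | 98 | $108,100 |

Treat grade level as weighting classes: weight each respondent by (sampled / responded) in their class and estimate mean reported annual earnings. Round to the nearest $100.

$66,000

Response rates by class: Grade 9 30/60 = 50%, Grade 10 96/320 = 30%, Grade 11 98/280 = 35%.
Each respondent's weight = sampled/responded in their class; summing within a class gives n_sampled, so:
  Grade 9: 60 × 88,000 = 5,280,000
  Grade 10: 320 × 25,000 = 8,000,000
  Grade 11: 280 × 108,100 = 30,268,000
Adjusted estimate = 43,548,000 / 660 = 65981.8 → $66,000.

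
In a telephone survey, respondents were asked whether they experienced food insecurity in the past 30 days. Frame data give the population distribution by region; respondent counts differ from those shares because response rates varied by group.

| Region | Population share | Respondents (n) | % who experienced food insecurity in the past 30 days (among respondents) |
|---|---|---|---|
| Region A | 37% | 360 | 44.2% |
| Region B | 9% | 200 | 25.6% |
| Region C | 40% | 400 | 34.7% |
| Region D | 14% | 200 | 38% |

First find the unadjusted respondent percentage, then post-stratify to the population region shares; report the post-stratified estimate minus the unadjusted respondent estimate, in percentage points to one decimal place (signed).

Without adjustment, the pooled respondent share is:
  (360/1160)×44.2 + (200/1160)×25.6 + (400/1160)×34.7 + (200/1160)×38 = 36.6483%
Post-stratified estimate weights by population shares:
  0.37×44.2 + 0.09×25.6 + 0.4×34.7 + 0.14×38 = 37.858%
Difference = 37.858 − 36.6483 = 1.2097 pp.

+1.2 percentage points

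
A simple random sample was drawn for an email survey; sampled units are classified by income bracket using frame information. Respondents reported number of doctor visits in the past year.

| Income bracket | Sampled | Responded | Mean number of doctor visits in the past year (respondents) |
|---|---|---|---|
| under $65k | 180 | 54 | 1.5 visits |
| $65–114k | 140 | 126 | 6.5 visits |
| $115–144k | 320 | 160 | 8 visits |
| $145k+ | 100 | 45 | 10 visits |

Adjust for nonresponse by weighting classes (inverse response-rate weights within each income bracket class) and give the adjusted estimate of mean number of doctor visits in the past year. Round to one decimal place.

6.4

Class response rates: under $65k 54/180 = 30%, $65–114k 126/140 = 90%, $115–144k 160/320 = 50%, $145k+ 45/100 = 45%.
Inverse-response-rate weighting restores each class to its sampled count, so class totals weight by n_sampled:
  under $65k: 180 × 1.5 = 270
  $65–114k: 140 × 6.5 = 910
  $115–144k: 320 × 8 = 2560
  $145k+: 100 × 10 = 1000
Adjusted estimate = 4740 / 740 = 6.40541 → 6.4.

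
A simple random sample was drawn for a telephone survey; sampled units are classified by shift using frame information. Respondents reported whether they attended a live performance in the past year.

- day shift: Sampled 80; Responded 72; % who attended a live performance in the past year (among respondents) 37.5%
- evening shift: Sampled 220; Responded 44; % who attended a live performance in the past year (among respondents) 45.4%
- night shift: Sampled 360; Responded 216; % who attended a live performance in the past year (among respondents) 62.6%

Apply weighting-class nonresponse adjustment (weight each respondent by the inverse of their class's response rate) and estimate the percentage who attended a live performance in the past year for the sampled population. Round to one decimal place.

Class response rates: day shift 72/80 = 90%, evening shift 44/220 = 20%, night shift 216/360 = 60%.
Weighting each respondent by the inverse class response rate inflates each class back to its sampled size, so the class weight is n_sampled:
  day shift: 80 × 37.5 = 3000
  evening shift: 220 × 45.4 = 9988
  night shift: 360 × 62.6 = 22,536
Adjusted estimate = 35,524 / 660 = 53.8242 → 53.8%.

53.8%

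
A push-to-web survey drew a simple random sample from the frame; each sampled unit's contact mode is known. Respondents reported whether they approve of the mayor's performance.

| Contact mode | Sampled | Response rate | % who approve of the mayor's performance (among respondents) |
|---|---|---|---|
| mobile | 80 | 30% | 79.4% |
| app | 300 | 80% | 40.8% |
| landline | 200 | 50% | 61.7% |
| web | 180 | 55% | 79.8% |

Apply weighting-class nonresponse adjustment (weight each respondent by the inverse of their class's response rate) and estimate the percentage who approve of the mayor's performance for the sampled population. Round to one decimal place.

59.6%

With weight = n_sampled/n_responded per class, the weighted class total is n_sampled:
  mobile: 80 × 79.4 = 6352
  app: 300 × 40.8 = 12,240
  landline: 200 × 61.7 = 12,340
  web: 180 × 79.8 = 14,364
Adjusted estimate = 45,296 / 760 = 59.6 → 59.6%.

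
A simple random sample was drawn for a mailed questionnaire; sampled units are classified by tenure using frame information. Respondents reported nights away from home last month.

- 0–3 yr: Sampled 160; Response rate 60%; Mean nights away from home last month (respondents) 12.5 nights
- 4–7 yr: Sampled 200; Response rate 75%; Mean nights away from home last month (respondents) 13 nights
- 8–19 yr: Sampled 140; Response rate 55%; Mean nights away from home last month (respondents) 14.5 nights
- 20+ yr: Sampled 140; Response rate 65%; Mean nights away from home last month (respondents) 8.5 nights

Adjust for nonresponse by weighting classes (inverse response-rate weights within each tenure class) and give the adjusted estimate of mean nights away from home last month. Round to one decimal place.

With weight = n_sampled/n_responded per class, the weighted class total is n_sampled:
  0–3 yr: 160 × 12.5 = 2000
  4–7 yr: 200 × 13 = 2600
  8–19 yr: 140 × 14.5 = 2030
  20+ yr: 140 × 8.5 = 1190
Adjusted estimate = 7820 / 640 = 12.2188 → 12.2.

12.2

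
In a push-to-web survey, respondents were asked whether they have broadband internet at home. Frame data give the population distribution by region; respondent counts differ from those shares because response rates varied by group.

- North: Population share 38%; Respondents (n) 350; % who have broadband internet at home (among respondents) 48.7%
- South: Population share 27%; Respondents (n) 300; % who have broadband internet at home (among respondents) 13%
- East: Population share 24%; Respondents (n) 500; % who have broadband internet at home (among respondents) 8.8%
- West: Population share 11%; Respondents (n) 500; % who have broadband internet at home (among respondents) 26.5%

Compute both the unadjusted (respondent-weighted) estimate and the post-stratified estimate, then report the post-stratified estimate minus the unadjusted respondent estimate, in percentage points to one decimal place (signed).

Without adjustment, the pooled respondent share is:
  (350/1650)×48.7 + (300/1650)×13 + (500/1650)×8.8 + (500/1650)×26.5 = 23.3909%
Reweighting by population region shares:
  0.38×48.7 + 0.27×13 + 0.24×8.8 + 0.11×26.5 = 27.043%
Difference = 27.043 − 23.3909 = 3.6521 pp.

+3.7 percentage points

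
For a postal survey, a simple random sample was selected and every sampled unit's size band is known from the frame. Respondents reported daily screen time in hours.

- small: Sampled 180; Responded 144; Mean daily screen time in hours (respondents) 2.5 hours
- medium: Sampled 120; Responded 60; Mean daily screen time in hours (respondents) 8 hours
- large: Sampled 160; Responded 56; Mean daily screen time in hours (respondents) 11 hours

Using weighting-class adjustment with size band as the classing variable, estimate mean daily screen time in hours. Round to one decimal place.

Class response rates: small 144/180 = 80%, medium 60/120 = 50%, large 56/160 = 35%.
Each respondent's weight = sampled/responded in their class; summing within a class gives n_sampled, so:
  small: 180 × 2.5 = 450
  medium: 120 × 8 = 960
  large: 160 × 11 = 1760
Adjusted estimate = 3170 / 460 = 6.8913 → 6.9.

6.9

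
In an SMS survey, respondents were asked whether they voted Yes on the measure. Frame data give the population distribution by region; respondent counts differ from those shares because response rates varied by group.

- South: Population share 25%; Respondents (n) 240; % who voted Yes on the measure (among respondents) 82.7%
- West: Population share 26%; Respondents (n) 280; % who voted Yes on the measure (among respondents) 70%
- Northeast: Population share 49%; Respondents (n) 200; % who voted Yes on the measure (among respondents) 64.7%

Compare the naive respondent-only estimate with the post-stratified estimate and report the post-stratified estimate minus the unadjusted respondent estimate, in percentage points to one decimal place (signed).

Without adjustment, the pooled respondent share is:
  (240/720)×82.7 + (280/720)×70 + (200/720)×64.7 = 72.7611%
Post-stratified estimate weights by population shares:
  0.25×82.7 + 0.26×70 + 0.49×64.7 = 70.578%
Difference = 70.578 − 72.7611 = -2.1831 pp.

-2.2 percentage points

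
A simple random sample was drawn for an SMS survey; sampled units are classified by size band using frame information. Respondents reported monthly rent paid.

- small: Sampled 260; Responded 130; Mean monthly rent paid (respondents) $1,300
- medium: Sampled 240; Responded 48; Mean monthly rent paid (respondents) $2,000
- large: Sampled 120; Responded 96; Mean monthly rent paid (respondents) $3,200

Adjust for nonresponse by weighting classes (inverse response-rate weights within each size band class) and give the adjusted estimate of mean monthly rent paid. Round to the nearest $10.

Response rates by class: small 130/260 = 50%, medium 48/240 = 20%, large 96/120 = 80%.
Each respondent's weight = sampled/responded in their class; summing within a class gives n_sampled, so:
  small: 260 × 1300 = 338,000
  medium: 240 × 2000 = 480,000
  large: 120 × 3200 = 384,000
Adjusted estimate = 1,202,000 / 620 = 1938.71 → $1,940.

$1,940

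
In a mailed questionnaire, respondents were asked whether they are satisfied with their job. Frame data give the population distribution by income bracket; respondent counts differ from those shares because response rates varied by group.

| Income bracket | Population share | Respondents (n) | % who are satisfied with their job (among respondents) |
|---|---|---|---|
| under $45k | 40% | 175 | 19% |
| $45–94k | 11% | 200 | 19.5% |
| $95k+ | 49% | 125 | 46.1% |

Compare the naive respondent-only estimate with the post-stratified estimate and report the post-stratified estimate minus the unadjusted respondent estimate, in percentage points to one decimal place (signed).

Naive respondent-only estimate (weights = respondent counts):
  (175/500)×19 + (200/500)×19.5 + (125/500)×46.1 = 25.975%
Reweighting by population income bracket shares:
  0.4×19 + 0.11×19.5 + 0.49×46.1 = 32.334%
Difference = 32.334 − 25.975 = 6.359 pp.

+6.4 percentage points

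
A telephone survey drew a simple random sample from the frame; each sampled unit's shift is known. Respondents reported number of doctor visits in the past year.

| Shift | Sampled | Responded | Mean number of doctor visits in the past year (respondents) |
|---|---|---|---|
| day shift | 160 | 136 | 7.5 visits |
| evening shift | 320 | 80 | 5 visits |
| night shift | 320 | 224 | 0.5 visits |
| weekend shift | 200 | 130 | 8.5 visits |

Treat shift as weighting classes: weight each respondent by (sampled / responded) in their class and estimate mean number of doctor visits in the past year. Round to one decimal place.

Class response rates: day shift 136/160 = 85%, evening shift 80/320 = 25%, night shift 224/320 = 70%, weekend shift 130/200 = 65%.
Inverse-response-rate weighting restores each class to its sampled count, so class totals weight by n_sampled:
  day shift: 160 × 7.5 = 1200
  evening shift: 320 × 5 = 1600
  night shift: 320 × 0.5 = 160
  weekend shift: 200 × 8.5 = 1700
Adjusted estimate = 4660 / 1,000 = 4.66 → 4.7.

4.7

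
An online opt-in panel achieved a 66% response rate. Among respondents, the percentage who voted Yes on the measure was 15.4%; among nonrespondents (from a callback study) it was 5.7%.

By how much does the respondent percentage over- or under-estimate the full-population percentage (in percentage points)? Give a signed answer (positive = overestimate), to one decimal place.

Nonresponse fraction = 1 − 0.66 = 0.34.
Bias = (nonresponse fraction) × (respondent percentage − nonrespondent percentage)
     = 0.34 × (15.4 − 5.7) = 0.34 × 9.7 = 3.298.

+3.3 percentage points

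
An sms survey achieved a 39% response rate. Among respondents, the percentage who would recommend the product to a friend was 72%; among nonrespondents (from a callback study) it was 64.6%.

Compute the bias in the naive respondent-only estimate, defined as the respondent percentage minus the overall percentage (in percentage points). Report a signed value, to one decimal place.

+4.5 percentage points

Nonresponse fraction = 1 − 0.39 = 0.61.
Bias = (nonresponse fraction) × (respondent percentage − nonrespondent percentage)
     = 0.61 × (72 − 64.6) = 0.61 × 7.4 = 4.514.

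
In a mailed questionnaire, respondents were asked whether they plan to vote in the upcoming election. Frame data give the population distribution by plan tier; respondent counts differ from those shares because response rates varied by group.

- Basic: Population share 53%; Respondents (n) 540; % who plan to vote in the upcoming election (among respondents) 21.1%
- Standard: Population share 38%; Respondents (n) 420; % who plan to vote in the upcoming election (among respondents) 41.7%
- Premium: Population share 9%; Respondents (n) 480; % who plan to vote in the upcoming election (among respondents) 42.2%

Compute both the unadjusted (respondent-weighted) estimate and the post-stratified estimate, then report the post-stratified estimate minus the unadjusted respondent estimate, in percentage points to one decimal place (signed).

-3.3 percentage points

Naive respondent-only estimate (weights = respondent counts):
  (540/1440)×21.1 + (420/1440)×41.7 + (480/1440)×42.2 = 34.1417%
Post-stratifying to population shares instead:
  0.53×21.1 + 0.38×41.7 + 0.09×42.2 = 30.827%
Difference = 30.827 − 34.1417 = -3.3147 pp.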